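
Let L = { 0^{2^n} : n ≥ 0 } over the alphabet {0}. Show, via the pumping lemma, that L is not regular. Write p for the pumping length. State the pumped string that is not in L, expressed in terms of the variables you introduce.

Assume L is regular. Let p be the pumping length given by the pumping lemma.
Take w = 0^{2^p} ∈ L with |w| = 2^p ≥ p.
By the pumping lemma, w = xyz with |xy| ≤ p and |y| > 0.
Then y = 0^k for some k with 1 ≤ k ≤ p.
Pump with i = 2: xy^2z = 0^{2^p+k}. Since 1 ≤ k ≤ p < 2^p, we have 2^p < 2^p+k < 2^{p+1}, so 2^p+k is not a power of 2. So xy^2z ∉ L.
This contradicts the pumping lemma, so L is not regular.

0^{2^p+k}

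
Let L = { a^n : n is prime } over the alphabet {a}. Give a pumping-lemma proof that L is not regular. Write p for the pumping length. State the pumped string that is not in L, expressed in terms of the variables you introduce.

Assume L is regular. Let p be the pumping length given by the pumping lemma.
Let q be a prime with q ≥ p+2 (infinitely many primes exist), and take w = a^q ∈ L with |w| = q ≥ p.
By the pumping lemma, w = xyz with |xy| ≤ p and |y| ≥ 1.
Then y = a^k for some k with 1 ≤ k ≤ p.
Since 1 ≤ k ≤ p, |xz| = q-k. Pump with i = q+1: |xy^{q+1}z| = (q-k)+(q+1)k = q+qk = q(1+k), which is composite (both factors ≥ 2). So xy^{q+1}z = a^{q(1+k)} ∉ L.
This is a contradiction; hence L is not regular.

a^{q(1+k)}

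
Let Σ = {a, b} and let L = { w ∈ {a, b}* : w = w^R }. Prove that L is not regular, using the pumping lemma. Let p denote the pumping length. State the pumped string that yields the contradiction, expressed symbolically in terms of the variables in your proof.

Assume L is regular; let p be its pumping constant.
Take w = a^p b a^p, a palindrome of length 2p+1 ≥ p.
Write w = xyz as guaranteed by the lemma, with |xy| ≤ p and y is nonempty.
Because |xy| ≤ p and w begins with p copies of a, we have y = a^k with 1 ≤ k ≤ p.
Pump with i = 2: xy^2z = a^{p+k} b a^p. Its reverse is a^p b a^{p+k}, which differs from xy^2z since k ≥ 1. So xy^2z is not a palindrome and xy^2z ∉ L.
This contradicts the pumping lemma, so L is not regular.

a^{p+k} b a^p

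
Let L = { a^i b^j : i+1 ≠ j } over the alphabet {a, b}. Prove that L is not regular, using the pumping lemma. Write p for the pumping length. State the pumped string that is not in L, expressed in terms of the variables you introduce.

a^{p+p!} b^{p+p!+1}

Assume L is regular; let p be its pumping constant.
Choose w = a^p b^{p+p!+1}. Since p ≠ (p+p!+1)-1 = p+p!, w ∈ L; and |w| ≥ p.
Write w = xyz as guaranteed by the lemma, with |xy| ≤ p and y is nonempty.
Because |xy| ≤ p and w begins with p copies of a, we have y = a^k with 1 ≤ k ≤ p.
Since 1 ≤ k ≤ p, k divides p!; set t = 1 + p!/k. Then xy^t z has p + (p!/k)·k = p + p! copies of a. Now the a-count is p+p! and (b-count)-1 = (p+p!+1)-1 = p+p!, so i+1 ≠ j fails. So xy^t z = a^{p+p!} b^{p+p!+1} ∉ L.
Contradiction. Therefore L is not regular.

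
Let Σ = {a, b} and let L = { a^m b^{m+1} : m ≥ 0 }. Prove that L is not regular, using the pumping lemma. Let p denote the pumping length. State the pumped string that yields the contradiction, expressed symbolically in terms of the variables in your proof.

a^{p+k} b^{p+1}

Toward a contradiction, assume L is regular with pumping length p.
Take w = a^p b^{p+1}. Then w ∈ L and |w| = 2p+1 ≥ p.
By the pumping lemma, w = xyz with |xy| ≤ p and |y| ≥ 1.
Because |xy| ≤ p and w begins with p copies of a, we have y = a^k with 1 ≤ k ≤ p.
Pump with i = 2: xy^2z = a^{p+k} b^{p+1}. For this to lie in L we would need p+1 = (p+k)+1, which forces k = 0. But k ≥ 1, so xy^2z ∉ L.
This contradicts the pumping lemma, so L is not regular.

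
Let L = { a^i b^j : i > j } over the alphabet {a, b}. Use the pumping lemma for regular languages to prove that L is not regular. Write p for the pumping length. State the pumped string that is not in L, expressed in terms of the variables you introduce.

a^{p+1-k} b^p

Toward a contradiction, assume L is regular with pumping length p.
Choose w = a^{p+1} b^p ∈ L, with |w| = 2p+1 ≥ p.
By the pumping lemma, w = xyz with |xy| ≤ p and |y| > 0.
Since the first p symbols of w are all a's and |xy| ≤ p, y lies entirely in the leading a-block: y = a^k for some k with 1 ≤ k ≤ p.
Consider xy^0z = xz = a^{p+1-k} b^p. Since k ≥ 1, the a-count p+1-k is at most p, so i > j fails; thus xz ∉ L.
This contradicts the pumping lemma, so L is not regular.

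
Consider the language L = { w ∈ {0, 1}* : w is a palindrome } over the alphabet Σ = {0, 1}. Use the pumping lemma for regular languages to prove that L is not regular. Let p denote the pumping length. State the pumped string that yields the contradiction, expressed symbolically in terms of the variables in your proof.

0^{p+k} 1 0^p

Assume L is regular; let p be its pumping constant.
Take w = 0^p 1 0^p, a palindrome of length 2p+1 ≥ p.
The pumping lemma gives a decomposition w = xyz where |xy| ≤ p and y is nonempty.
Because |xy| ≤ p and w begins with p copies of 0, we have y = 0^k with 1 ≤ k ≤ p.
Pump with i = 2: xy^2z = 0^{p+k} 1 0^p. Its reverse is 0^p 1 0^{p+k}, which differs from xy^2z since k ≥ 1. So xy^2z is not a palindrome and xy^2z ∉ L.
This is a contradiction; hence L is not regular.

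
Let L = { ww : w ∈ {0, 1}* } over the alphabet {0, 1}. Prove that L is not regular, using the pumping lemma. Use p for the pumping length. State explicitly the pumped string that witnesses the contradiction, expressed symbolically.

Assume L is regular. Let p be the pumping length given by the pumping lemma.
Take w = 0^p 1^p 0^p 1^p = uu where u = 0^p1^p; then w ∈ L and |w| = 4p ≥ p.
By the pumping lemma, w = xyz with |xy| ≤ p and |y| ≥ 1.
The first p characters of w are 0's, so xy (and hence y) consists only of 0's. Write y = 0^k, 1 ≤ k ≤ p.
Pump with i = 2: xy^2z = 0^{p+k} 1^p 0^p 1^p, of length 4p+k. Suppose this equals vv. The string starts with 0 and ends with 1, so v does too; thus the boundary between the two copies of v is a 1→0 transition. There is exactly one such transition, at position 2p+k, so |v| = 2p+k and |vv| = 4p+2k ≠ 4p+k since k ≥ 1. So xy^2z ∉ L.
Contradiction. Therefore L is not regular.

0^{p+k} 1^p 0^p 1^p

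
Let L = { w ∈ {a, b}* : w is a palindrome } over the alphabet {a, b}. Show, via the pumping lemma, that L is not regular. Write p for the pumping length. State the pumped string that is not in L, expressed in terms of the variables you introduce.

Assume L is regular. Let p be the pumping length given by the pumping lemma.
Take w = a^p b a^p, a palindrome of length 2p+1 ≥ p.
Write w = xyz as guaranteed by the lemma, with |xy| ≤ p and y is nonempty.
Since the first p symbols of w are all a's and |xy| ≤ p, y lies entirely in the leading a-block: y = a^k for some k with 1 ≤ k ≤ p.
Pump with i = 2: xy^2z = a^{p+k} b a^p. Its reverse is a^p b a^{p+k}, which differs from xy^2z since k ≥ 1. So xy^2z is not a palindrome and xy^2z ∉ L.
Contradiction. Therefore L is not regular.

a^{p+k} b a^p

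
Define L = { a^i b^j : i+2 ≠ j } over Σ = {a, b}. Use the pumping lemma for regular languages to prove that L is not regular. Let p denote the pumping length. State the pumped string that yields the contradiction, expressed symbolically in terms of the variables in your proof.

a^{p+p!} b^{p+p!+2}

Toward a contradiction, assume L is regular with pumping length p.
Choose w = a^p b^{p+p!+2}. Since p ≠ (p+p!+2)-2 = p+p!, w ∈ L; and |w| ≥ p.
Write w = xyz as guaranteed by the lemma, with |xy| ≤ p and y is nonempty.
Because |xy| ≤ p and w begins with p copies of a, we have y = a^k with 1 ≤ k ≤ p.
Since 1 ≤ k ≤ p, k divides p!; set t = 1 + p!/k. Then xy^t z has p + (p!/k)·k = p + p! copies of a. Now the a-count is p+p! and (b-count)-2 = (p+p!+2)-2 = p+p!, so i+2 ≠ j fails. So xy^t z = a^{p+p!} b^{p+p!+2} ∉ L.
This contradicts the pumping lemma, so L is not regular.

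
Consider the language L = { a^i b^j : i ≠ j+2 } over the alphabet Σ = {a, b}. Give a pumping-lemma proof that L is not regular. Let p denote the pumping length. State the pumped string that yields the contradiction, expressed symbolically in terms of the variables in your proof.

a^{p+p!} b^{p+p!-2}

Suppose for contradiction that L is regular, and let p be the pumping length.
Choose w = a^p b^{p+p!-2}. Since p ≠ (p+p!-2)+2 = p+p!, w ∈ L; and |w| ≥ p.
By the pumping lemma, w = xyz with |xy| ≤ p and |y| > 0.
Since the first p symbols of w are all a's and |xy| ≤ p, y lies entirely in the leading a-block: y = a^k for some k with 1 ≤ k ≤ p.
Since 1 ≤ k ≤ p, k divides p!; set t = 1 + p!/k. Then xy^t z has p + (p!/k)·k = p + p! copies of a. Now the a-count is p+p! and (b-count)+2 = (p+p!-2)+2 = p+p!, so i ≠ j+2 fails. So xy^t z = a^{p+p!} b^{p+p!-2} ∉ L.
This contradicts the pumping lemma, so L is not regular.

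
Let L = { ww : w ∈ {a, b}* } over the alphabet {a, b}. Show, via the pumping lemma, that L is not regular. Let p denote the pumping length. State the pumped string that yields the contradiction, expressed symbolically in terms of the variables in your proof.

Toward a contradiction, assume L is regular with pumping length p.
Take w = a^p b^p a^p b^p = uu where u = a^pb^p; then w ∈ L and |w| = 4p ≥ p.
Write w = xyz as guaranteed by the lemma, with |xy| ≤ p and |y| > 0.
Since the first p symbols of w are all a's and |xy| ≤ p, y lies entirely in the leading a-block: y = a^k for some k with 1 ≤ k ≤ p.
Pump with i = 2: xy^2z = a^{p+k} b^p a^p b^p, of length 4p+k. Suppose this equals vv. The string starts with a and ends with b, so v does too; thus the boundary between the two copies of v is a b→a transition. There is exactly one such transition, at position 2p+k, so |v| = 2p+k and |vv| = 4p+2k ≠ 4p+k since k ≥ 1. So xy^2z ∉ L.
Contradiction. Therefore L is not regular.

a^{p+k} b^p a^p b^p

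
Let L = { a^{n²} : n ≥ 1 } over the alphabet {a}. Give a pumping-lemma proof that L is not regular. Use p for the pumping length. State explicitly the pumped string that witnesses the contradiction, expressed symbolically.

Toward a contradiction, assume L is regular with pumping length p.
Take w = a^{p²} ∈ L with |w| = p² ≥ p.
Write w = xyz as guaranteed by the lemma, with |xy| ≤ p and y is nonempty.
Then y = a^k for some k with 1 ≤ k ≤ p.
Pump with i = 2: xy^2z = a^{p²+k}. Since 1 ≤ k ≤ p, p² < p²+k ≤ p²+p < (p+1)², so p²+k lies strictly between consecutive squares and is not a perfect square. So xy^2z ∉ L.
Contradiction. Therefore L is not regular.

a^{p²+k}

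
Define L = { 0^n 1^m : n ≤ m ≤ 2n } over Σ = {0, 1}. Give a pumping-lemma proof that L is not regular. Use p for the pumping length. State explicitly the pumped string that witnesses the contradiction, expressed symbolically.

0^{p+k} 1^p

Toward a contradiction, assume L is regular with pumping length p.
Take w = 0^p 1^p ∈ L (since p ≤ p ≤ 2p), with |w| = 2p ≥ p.
By the pumping lemma, w = xyz with |xy| ≤ p and |y| > 0.
Because |xy| ≤ p and w begins with p copies of 0, we have y = 0^k with 1 ≤ k ≤ p.
Pump with i = 2: xy^2z = 0^{p+k} 1^p. Now n = p+k > p = m, so the condition n ≤ m fails. Thus xy^2z ∉ L.
This contradicts the pumping lemma, so L is not regular.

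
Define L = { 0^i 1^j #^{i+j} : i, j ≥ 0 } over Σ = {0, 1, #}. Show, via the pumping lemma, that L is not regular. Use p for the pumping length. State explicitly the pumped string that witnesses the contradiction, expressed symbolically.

Toward a contradiction, assume L is regular with pumping length p.
Take w = 0^p 1^p #^{2p} ∈ L (with i=j=p, i+j=2p), |w| = 4p ≥ p.
The pumping lemma gives a decomposition w = xyz where |xy| ≤ p and |y| > 0.
Because |xy| ≤ p and w begins with p copies of 0, we have y = 0^k with 1 ≤ k ≤ p.
Consider xy^2z = 0^{p+k} 1^p #^{2p}. Now the 0- and 1-counts sum to 2p+k, but the #-count is 2p ≠ 2p+k. So xy^2z ∉ L.
This contradicts the pumping lemma, so L is not regular.

0^{p+k} 1^p #^{2p}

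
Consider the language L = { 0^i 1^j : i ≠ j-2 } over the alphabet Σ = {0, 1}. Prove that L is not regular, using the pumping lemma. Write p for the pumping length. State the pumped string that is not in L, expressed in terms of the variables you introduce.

0^{p+p!} 1^{p+p!+2}

Assume L is regular. Let p be the pumping length given by the pumping lemma.
Choose w = 0^p 1^{p+p!+2}. Since p ≠ (p+p!+2)-2 = p+p!, w ∈ L; and |w| ≥ p.
The pumping lemma gives a decomposition w = xyz where |xy| ≤ p and |y| ≥ 1.
The first p characters of w are 0's, so xy (and hence y) consists only of 0's. Write y = 0^k, 1 ≤ k ≤ p.
Since 1 ≤ k ≤ p, k divides p!; set t = 1 + p!/k. Then xy^t z has p + (p!/k)·k = p + p! copies of 0. Now the 0-count is p+p! and (1-count)-2 = (p+p!+2)-2 = p+p!, so i ≠ j-2 fails. So xy^t z = 0^{p+p!} 1^{p+p!+2} ∉ L.
This is a contradiction; hence L is not regular.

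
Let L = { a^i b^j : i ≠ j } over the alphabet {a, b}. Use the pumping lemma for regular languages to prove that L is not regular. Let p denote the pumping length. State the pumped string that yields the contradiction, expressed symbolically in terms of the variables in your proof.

Suppose for contradiction that L is regular, and let p be the pumping length.
Choose w = a^p b^{p+p!}. Since p ≠ p+p!, w ∈ L; and |w| ≥ p.
Write w = xyz as guaranteed by the lemma, with |xy| ≤ p and |y| > 0.
Since the first p symbols of w are all a's and |xy| ≤ p, y lies entirely in the leading a-block: y = a^k for some k with 1 ≤ k ≤ p.
Since 1 ≤ k ≤ p, k divides p!; set t = 1 + p!/k. Then xy^t z has p + (p!/k)·k = p + p! copies of a. Now the a-count equals the b-count, so i ≠ j fails. So xy^t z = a^{p+p!} b^{p+p!} ∉ L.
Contradiction. Therefore L is not regular.

a^{p+p!} b^{p+p!}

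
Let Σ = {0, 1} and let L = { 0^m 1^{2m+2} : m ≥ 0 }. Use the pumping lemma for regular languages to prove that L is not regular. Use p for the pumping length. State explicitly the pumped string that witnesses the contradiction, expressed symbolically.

0^{p+k} 1^{2p+2}

Toward a contradiction, assume L is regular with pumping length p.
Let w = 0^p 1^{2p+2} ∈ L; note |w| = 3p+2 ≥ p.
By the pumping lemma, w = xyz with |xy| ≤ p and |y| ≥ 1.
Since the first p symbols of w are all 0's and |xy| ≤ p, y lies entirely in the leading 0-block: y = 0^k for some k with 1 ≤ k ≤ p.
Pump with i = 2: xy^2z = 0^{p+k} 1^{2p+2}. For this to lie in L we would need 2p+2 = 2(p+k)+2, which forces k = 0. But k ≥ 1, so xy^2z ∉ L.
This contradicts the pumping lemma, so L is not regular.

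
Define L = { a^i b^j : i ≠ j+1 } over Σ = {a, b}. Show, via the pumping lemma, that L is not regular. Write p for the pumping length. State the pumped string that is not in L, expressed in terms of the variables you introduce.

Toward a contradiction, assume L is regular with pumping length p.
Choose w = a^p b^{p+p!-1}. Since p ≠ (p+p!-1)+1 = p+p!, w ∈ L; and |w| ≥ p.
Write w = xyz as guaranteed by the lemma, with |xy| ≤ p and |y| > 0.
Since the first p symbols of w are all a's and |xy| ≤ p, y lies entirely in the leading a-block: y = a^k for some k with 1 ≤ k ≤ p.
Since 1 ≤ k ≤ p, k divides p!; set t = 1 + p!/k. Then xy^t z has p + (p!/k)·k = p + p! copies of a. Now the a-count is p+p! and (b-count)+1 = (p+p!-1)+1 = p+p!, so i ≠ j+1 fails. So xy^t z = a^{p+p!} b^{p+p!-1} ∉ L.
This contradicts the pumping lemma, so L is not regular.

a^{p+p!} b^{p+p!-1}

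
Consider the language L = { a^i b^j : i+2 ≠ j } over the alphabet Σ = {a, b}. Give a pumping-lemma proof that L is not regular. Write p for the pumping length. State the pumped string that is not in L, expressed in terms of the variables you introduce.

a^{p+p!} b^{p+p!+2}

Assume L is regular. Let p be the pumping length given by the pumping lemma.
Choose w = a^p b^{p+p!+2}. Since p ≠ (p+p!+2)-2 = p+p!, w ∈ L; and |w| ≥ p.
The pumping lemma gives a decomposition w = xyz where |xy| ≤ p and y is nonempty.
The first p characters of w are a's, so xy (and hence y) consists only of a's. Write y = a^k, 1 ≤ k ≤ p.
Since 1 ≤ k ≤ p, k divides p!; set t = 1 + p!/k. Then xy^t z has p + (p!/k)·k = p + p! copies of a. Now the a-count is p+p! and (b-count)-2 = (p+p!+2)-2 = p+p!, so i+2 ≠ j fails. So xy^t z = a^{p+p!} b^{p+p!+2} ∉ L.
Contradiction. Therefore L is not regular.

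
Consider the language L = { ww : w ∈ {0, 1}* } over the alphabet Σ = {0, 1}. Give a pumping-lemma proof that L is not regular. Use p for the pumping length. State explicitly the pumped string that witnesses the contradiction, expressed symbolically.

0^{p+k} 1^p 0^p 1^p

Assume L is regular; let p be its pumping constant.
Take w = 0^p 1^p 0^p 1^p = uu where u = 0^p1^p; then w ∈ L and |w| = 4p ≥ p.
By the pumping lemma, w = xyz with |xy| ≤ p and |y| > 0.
Because |xy| ≤ p and w begins with p copies of 0, we have y = 0^k with 1 ≤ k ≤ p.
Pump with i = 2: xy^2z = 0^{p+k} 1^p 0^p 1^p, of length 4p+k. Suppose this equals vv. The string starts with 0 and ends with 1, so v does too; thus the boundary between the two copies of v is a 1→0 transition. There is exactly one such transition, at position 2p+k, so |v| = 2p+k and |vv| = 4p+2k ≠ 4p+k since k ≥ 1. So xy^2z ∉ L.
This is a contradiction; hence L is not regular.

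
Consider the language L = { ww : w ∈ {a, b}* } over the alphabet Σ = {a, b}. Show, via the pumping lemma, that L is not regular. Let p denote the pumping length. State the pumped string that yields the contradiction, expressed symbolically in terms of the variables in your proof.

a^{p+k} b^p a^p b^p

Toward a contradiction, assume L is regular with pumping length p.
Take w = a^p b^p a^p b^p = uu where u = a^pb^p; then w ∈ L and |w| = 4p ≥ p.
The pumping lemma gives a decomposition w = xyz where |xy| ≤ p and y is nonempty.
Because |xy| ≤ p and w begins with p copies of a, we have y = a^k with 1 ≤ k ≤ p.
Pump with i = 2: xy^2z = a^{p+k} b^p a^p b^p, of length 4p+k. Suppose this equals vv. The string starts with a and ends with b, so v does too; thus the boundary between the two copies of v is a b→a transition. There is exactly one such transition, at position 2p+k, so |v| = 2p+k and |vv| = 4p+2k ≠ 4p+k since k ≥ 1. So xy^2z ∉ L.
This is a contradiction; hence L is not regular.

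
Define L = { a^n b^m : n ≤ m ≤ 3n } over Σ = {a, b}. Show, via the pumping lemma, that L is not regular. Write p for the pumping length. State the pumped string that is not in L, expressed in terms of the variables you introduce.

a^{p+k} b^p

Assume L is regular. Let p be the pumping length given by the pumping lemma.
Take w = a^p b^p ∈ L (since p ≤ p ≤ 3p), with |w| = 2p ≥ p.
Write w = xyz as guaranteed by the lemma, with |xy| ≤ p and y is nonempty.
The first p characters of w are a's, so xy (and hence y) consists only of a's. Write y = a^k, 1 ≤ k ≤ p.
Pump with i = 2: xy^2z = a^{p+k} b^p. Now n = p+k > p = m, so the condition n ≤ m fails. Thus xy^2z ∉ L.
This is a contradiction; hence L is not regular.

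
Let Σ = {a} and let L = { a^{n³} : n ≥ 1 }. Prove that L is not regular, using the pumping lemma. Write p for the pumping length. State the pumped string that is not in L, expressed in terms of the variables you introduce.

a^{p³+k}

Suppose for contradiction that L is regular, and let p be the pumping length.
Take w = a^{p³} ∈ L with |w| = p³ ≥ p.
By the pumping lemma, w = xyz with |xy| ≤ p and |y| ≥ 1.
Then y = a^k for some k with 1 ≤ k ≤ p.
Pump with i = 2: xy^2z = a^{p³+k}. Since 1 ≤ k ≤ p, p³ < p³+k ≤ p³+p < p³+3p²+3p+1 = (p+1)³, so p³+k is not a perfect cube. So xy^2z ∉ L.
This contradicts the pumping lemma, so L is not regular.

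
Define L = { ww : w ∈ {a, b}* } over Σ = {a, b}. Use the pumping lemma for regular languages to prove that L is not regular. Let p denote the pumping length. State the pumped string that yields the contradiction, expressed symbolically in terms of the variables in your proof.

Toward a contradiction, assume L is regular with pumping length p.
Take w = a^p b^p a^p b^p = uu where u = a^pb^p; then w ∈ L and |w| = 4p ≥ p.
Write w = xyz as guaranteed by the lemma, with |xy| ≤ p and y is nonempty.
Since the first p symbols of w are all a's and |xy| ≤ p, y lies entirely in the leading a-block: y = a^k for some k with 1 ≤ k ≤ p.
Pump with i = 2: xy^2z = a^{p+k} b^p a^p b^p, of length 4p+k. Suppose this equals vv. The string starts with a and ends with b, so v does too; thus the boundary between the two copies of v is a b→a transition. There is exactly one such transition, at position 2p+k, so |v| = 2p+k and |vv| = 4p+2k ≠ 4p+k since k ≥ 1. So xy^2z ∉ L.
This is a contradiction; hence L is not regular.

a^{p+k} b^p a^p b^p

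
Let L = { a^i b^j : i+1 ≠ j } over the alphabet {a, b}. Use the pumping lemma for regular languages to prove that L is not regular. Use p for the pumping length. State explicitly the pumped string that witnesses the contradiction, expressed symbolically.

Assume L is regular; let p be its pumping constant.
Choose w = a^p b^{p+p!+1}. Since p ≠ (p+p!+1)-1 = p+p!, w ∈ L; and |w| ≥ p.
Write w = xyz as guaranteed by the lemma, with |xy| ≤ p and |y| > 0.
The first p characters of w are a's, so xy (and hence y) consists only of a's. Write y = a^k, 1 ≤ k ≤ p.
Since 1 ≤ k ≤ p, k divides p!; set t = 1 + p!/k. Then xy^t z has p + (p!/k)·k = p + p! copies of a. Now the a-count is p+p! and (b-count)-1 = (p+p!+1)-1 = p+p!, so i+1 ≠ j fails. So xy^t z = a^{p+p!} b^{p+p!+1} ∉ L.
Contradiction. Therefore L is not regular.

a^{p+p!} b^{p+p!+1}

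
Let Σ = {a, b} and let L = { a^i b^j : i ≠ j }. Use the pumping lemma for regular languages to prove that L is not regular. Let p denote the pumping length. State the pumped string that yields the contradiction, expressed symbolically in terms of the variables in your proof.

a^{p+p!} b^{p+p!}

Assume L is regular. Let p be the pumping length given by the pumping lemma.
Choose w = a^p b^{p+p!}. Since p ≠ p+p!, w ∈ L; and |w| ≥ p.
The pumping lemma gives a decomposition w = xyz where |xy| ≤ p and |y| > 0.
Because |xy| ≤ p and w begins with p copies of a, we have y = a^k with 1 ≤ k ≤ p.
Since 1 ≤ k ≤ p, k divides p!; set t = 1 + p!/k. Then xy^t z has p + (p!/k)·k = p + p! copies of a. Now the a-count equals the b-count, so i ≠ j fails. So xy^t z = a^{p+p!} b^{p+p!} ∉ L.
This contradicts the pumping lemma, so L is not regular.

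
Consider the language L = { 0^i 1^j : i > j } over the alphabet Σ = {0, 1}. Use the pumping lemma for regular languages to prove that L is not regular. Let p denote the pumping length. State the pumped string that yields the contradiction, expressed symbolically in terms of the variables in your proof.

Assume L is regular. Let p be the pumping length given by the pumping lemma.
Choose w = 0^{p+1} 1^p ∈ L, with |w| = 2p+1 ≥ p.
Write w = xyz as guaranteed by the lemma, with |xy| ≤ p and y is nonempty.
The first p characters of w are 0's, so xy (and hence y) consists only of 0's. Write y = 0^k, 1 ≤ k ≤ p.
Consider xy^0z = xz = 0^{p+1-k} 1^p. Since k ≥ 1, the 0-count p+1-k is at most p, so i > j fails; thus xz ∉ L.
Contradiction. Therefore L is not regular.

0^{p+1-k} 1^p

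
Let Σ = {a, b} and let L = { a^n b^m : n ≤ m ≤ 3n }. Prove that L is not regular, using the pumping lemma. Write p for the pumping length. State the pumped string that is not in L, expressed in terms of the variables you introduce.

Assume L is regular. Let p be the pumping length given by the pumping lemma.
Take w = a^p b^p ∈ L (since p ≤ p ≤ 3p), with |w| = 2p ≥ p.
Write w = xyz as guaranteed by the lemma, with |xy| ≤ p and |y| ≥ 1.
The first p characters of w are a's, so xy (and hence y) consists only of a's. Write y = a^k, 1 ≤ k ≤ p.
Pump with i = 2: xy^2z = a^{p+k} b^p. Now n = p+k > p = m, so the condition n ≤ m fails. Thus xy^2z ∉ L.
This is a contradiction; hence L is not regular.

a^{p+k} b^p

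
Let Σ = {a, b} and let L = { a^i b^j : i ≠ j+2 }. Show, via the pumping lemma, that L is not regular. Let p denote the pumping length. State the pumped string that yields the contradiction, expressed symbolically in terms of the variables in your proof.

a^{p+p!} b^{p+p!-2}

Assume L is regular; let p be its pumping constant.
Choose w = a^p b^{p+p!-2}. Since p ≠ (p+p!-2)+2 = p+p!, w ∈ L; and |w| ≥ p.
By the pumping lemma, w = xyz with |xy| ≤ p and |y| > 0.
The first p characters of w are a's, so xy (and hence y) consists only of a's. Write y = a^k, 1 ≤ k ≤ p.
Since 1 ≤ k ≤ p, k divides p!; set t = 1 + p!/k. Then xy^t z has p + (p!/k)·k = p + p! copies of a. Now the a-count is p+p! and (b-count)+2 = (p+p!-2)+2 = p+p!, so i ≠ j+2 fails. So xy^t z = a^{p+p!} b^{p+p!-2} ∉ L.
Contradiction. Therefore L is not regular.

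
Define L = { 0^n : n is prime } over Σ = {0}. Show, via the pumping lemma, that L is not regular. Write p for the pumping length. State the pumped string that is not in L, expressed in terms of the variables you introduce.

Suppose for contradiction that L is regular, and let p be the pumping length.
Let q be a prime with q ≥ p+2 (infinitely many primes exist), and take w = 0^q ∈ L with |w| = q ≥ p.
By the pumping lemma, w = xyz with |xy| ≤ p and y is nonempty.
Then y = 0^k for some k with 1 ≤ k ≤ p.
Since 1 ≤ k ≤ p, |xz| = q-k. Pump with i = q+1: |xy^{q+1}z| = (q-k)+(q+1)k = q+qk = q(1+k), which is composite (both factors ≥ 2). So xy^{q+1}z = 0^{q(1+k)} ∉ L.
Contradiction. Therefore L is not regular.

0^{q(1+k)}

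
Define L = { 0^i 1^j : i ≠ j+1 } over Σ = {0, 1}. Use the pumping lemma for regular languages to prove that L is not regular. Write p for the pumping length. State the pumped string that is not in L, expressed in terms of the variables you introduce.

Assume L is regular. Let p be the pumping length given by the pumping lemma.
Choose w = 0^p 1^{p+p!-1}. Since p ≠ (p+p!-1)+1 = p+p!, w ∈ L; and |w| ≥ p.
By the pumping lemma, w = xyz with |xy| ≤ p and y is nonempty.
Since the first p symbols of w are all 0's and |xy| ≤ p, y lies entirely in the leading 0-block: y = 0^k for some k with 1 ≤ k ≤ p.
Since 1 ≤ k ≤ p, k divides p!; set t = 1 + p!/k. Then xy^t z has p + (p!/k)·k = p + p! copies of 0. Now the 0-count is p+p! and (1-count)+1 = (p+p!-1)+1 = p+p!, so i ≠ j+1 fails. So xy^t z = 0^{p+p!} 1^{p+p!-1} ∉ L.
Contradiction. Therefore L is not regular.

0^{p+p!} 1^{p+p!-1}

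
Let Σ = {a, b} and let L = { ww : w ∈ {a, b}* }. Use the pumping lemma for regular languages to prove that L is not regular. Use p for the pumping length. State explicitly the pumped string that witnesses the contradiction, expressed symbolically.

Toward a contradiction, assume L is regular with pumping length p.
Take w = a^p b^p a^p b^p = uu where u = a^pb^p; then w ∈ L and |w| = 4p ≥ p.
The pumping lemma gives a decomposition w = xyz where |xy| ≤ p and |y| ≥ 1.
Because |xy| ≤ p and w begins with p copies of a, we have y = a^k with 1 ≤ k ≤ p.
Pump with i = 2: xy^2z = a^{p+k} b^p a^p b^p, of length 4p+k. Suppose this equals vv. The string starts with a and ends with b, so v does too; thus the boundary between the two copies of v is a b→a transition. There is exactly one such transition, at position 2p+k, so |v| = 2p+k and |vv| = 4p+2k ≠ 4p+k since k ≥ 1. So xy^2z ∉ L.
Contradiction. Therefore L is not regular.

a^{p+k} b^p a^p b^p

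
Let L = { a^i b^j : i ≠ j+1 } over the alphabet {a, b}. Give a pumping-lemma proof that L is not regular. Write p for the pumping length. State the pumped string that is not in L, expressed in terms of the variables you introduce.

Assume L is regular; let p be its pumping constant.
Choose w = a^p b^{p+p!-1}. Since p ≠ (p+p!-1)+1 = p+p!, w ∈ L; and |w| ≥ p.
By the pumping lemma, w = xyz with |xy| ≤ p and |y| ≥ 1.
Since the first p symbols of w are all a's and |xy| ≤ p, y lies entirely in the leading a-block: y = a^k for some k with 1 ≤ k ≤ p.
Since 1 ≤ k ≤ p, k divides p!; set t = 1 + p!/k. Then xy^t z has p + (p!/k)·k = p + p! copies of a. Now the a-count is p+p! and (b-count)+1 = (p+p!-1)+1 = p+p!, so i ≠ j+1 fails. So xy^t z = a^{p+p!} b^{p+p!-1} ∉ L.
This is a contradiction; hence L is not regular.

a^{p+p!} b^{p+p!-1}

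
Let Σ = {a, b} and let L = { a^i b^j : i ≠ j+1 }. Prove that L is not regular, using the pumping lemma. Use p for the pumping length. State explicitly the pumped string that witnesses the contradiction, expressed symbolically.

Suppose for contradiction that L is regular, and let p be the pumping length.
Choose w = a^p b^{p+p!-1}. Since p ≠ (p+p!-1)+1 = p+p!, w ∈ L; and |w| ≥ p.
The pumping lemma gives a decomposition w = xyz where |xy| ≤ p and |y| > 0.
Since the first p symbols of w are all a's and |xy| ≤ p, y lies entirely in the leading a-block: y = a^k for some k with 1 ≤ k ≤ p.
Since 1 ≤ k ≤ p, k divides p!; set t = 1 + p!/k. Then xy^t z has p + (p!/k)·k = p + p! copies of a. Now the a-count is p+p! and (b-count)+1 = (p+p!-1)+1 = p+p!, so i ≠ j+1 fails. So xy^t z = a^{p+p!} b^{p+p!-1} ∉ L.
Contradiction. Therefore L is not regular.

a^{p+p!} b^{p+p!-1}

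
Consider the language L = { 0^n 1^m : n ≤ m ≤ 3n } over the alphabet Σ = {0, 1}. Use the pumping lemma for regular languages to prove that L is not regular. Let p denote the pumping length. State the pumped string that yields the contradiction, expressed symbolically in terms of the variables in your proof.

Suppose for contradiction that L is regular, and let p be the pumping length.
Take w = 0^p 1^p ∈ L (since p ≤ p ≤ 3p), with |w| = 2p ≥ p.
Write w = xyz as guaranteed by the lemma, with |xy| ≤ p and y is nonempty.
Because |xy| ≤ p and w begins with p copies of 0, we have y = 0^k with 1 ≤ k ≤ p.
Pump with i = 2: xy^2z = 0^{p+k} 1^p. Now n = p+k > p = m, so the condition n ≤ m fails. Thus xy^2z ∉ L.
This contradicts the pumping lemma, so L is not regular.

0^{p+k} 1^p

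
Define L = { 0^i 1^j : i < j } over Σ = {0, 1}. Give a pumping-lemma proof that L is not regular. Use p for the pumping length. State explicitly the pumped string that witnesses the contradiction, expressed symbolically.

0^{p+k} 1^{p+1}

Assume L is regular; let p be its pumping constant.
Choose w = 0^p 1^{p+1} ∈ L, with |w| = 2p+1 ≥ p.
The pumping lemma gives a decomposition w = xyz where |xy| ≤ p and y is nonempty.
The first p characters of w are 0's, so xy (and hence y) consists only of 0's. Write y = 0^k, 1 ≤ k ≤ p.
Consider xy^2z = 0^{p+k} 1^{p+1}. Since k ≥ 1, the 0-count p+k is at least p+1, so i < j fails; thus xy^2z ∉ L.
This is a contradiction; hence L is not regular.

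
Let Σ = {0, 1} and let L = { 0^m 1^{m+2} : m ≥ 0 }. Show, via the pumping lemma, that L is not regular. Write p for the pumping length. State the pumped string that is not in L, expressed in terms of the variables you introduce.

Assume L is regular; let p be its pumping constant.
Let w = 0^p 1^{p+2} ∈ L; note |w| = 2p+2 ≥ p.
Write w = xyz as guaranteed by the lemma, with |xy| ≤ p and |y| ≥ 1.
The first p characters of w are 0's, so xy (and hence y) consists only of 0's. Write y = 0^k, 1 ≤ k ≤ p.
Pump with i = 2: xy^2z = 0^{p+k} 1^{p+2}. For this to lie in L we would need p+2 = (p+k)+2, which forces k = 0. But k ≥ 1, so xy^2z ∉ L.
Contradiction. Therefore L is not regular.

0^{p+k} 1^{p+2}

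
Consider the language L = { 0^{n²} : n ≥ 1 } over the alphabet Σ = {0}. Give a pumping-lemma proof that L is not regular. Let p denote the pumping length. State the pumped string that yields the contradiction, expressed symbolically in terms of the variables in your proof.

0^{p²+k}

Assume L is regular. Let p be the pumping length given by the pumping lemma.
Take w = 0^{p²} ∈ L with |w| = p² ≥ p.
The pumping lemma gives a decomposition w = xyz where |xy| ≤ p and |y| > 0.
Then y = 0^k for some k with 1 ≤ k ≤ p.
Pump with i = 2: xy^2z = 0^{p²+k}. Since 1 ≤ k ≤ p, p² < p²+k ≤ p²+p < (p+1)², so p²+k lies strictly between consecutive squares and is not a perfect square. So xy^2z ∉ L.
Contradiction. Therefore L is not regular.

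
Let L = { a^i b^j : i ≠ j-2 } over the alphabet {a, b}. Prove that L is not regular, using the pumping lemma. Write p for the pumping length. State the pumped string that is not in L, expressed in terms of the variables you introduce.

a^{p+p!} b^{p+p!+2}

Toward a contradiction, assume L is regular with pumping length p.
Choose w = a^p b^{p+p!+2}. Since p ≠ (p+p!+2)-2 = p+p!, w ∈ L; and |w| ≥ p.
By the pumping lemma, w = xyz with |xy| ≤ p and y is nonempty.
Because |xy| ≤ p and w begins with p copies of a, we have y = a^k with 1 ≤ k ≤ p.
Since 1 ≤ k ≤ p, k divides p!; set t = 1 + p!/k. Then xy^t z has p + (p!/k)·k = p + p! copies of a. Now the a-count is p+p! and (b-count)-2 = (p+p!+2)-2 = p+p!, so i ≠ j-2 fails. So xy^t z = a^{p+p!} b^{p+p!+2} ∉ L.
Contradiction. Therefore L is not regular.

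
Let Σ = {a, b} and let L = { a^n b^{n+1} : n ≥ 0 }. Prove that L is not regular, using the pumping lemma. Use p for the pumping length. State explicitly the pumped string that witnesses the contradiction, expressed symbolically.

a^{p+k} b^{p+1}

Toward a contradiction, assume L is regular with pumping length p.
Let w = a^p b^{p+1} ∈ L; note |w| = 2p+1 ≥ p.
The pumping lemma gives a decomposition w = xyz where |xy| ≤ p and y is nonempty.
Because |xy| ≤ p and w begins with p copies of a, we have y = a^k with 1 ≤ k ≤ p.
Pump with i = 2: xy^2z = a^{p+k} b^{p+1}. For this to lie in L we would need p+1 = (p+k)+1, which forces k = 0. But k ≥ 1, so xy^2z ∉ L.
This contradicts the pumping lemma, so L is not regular.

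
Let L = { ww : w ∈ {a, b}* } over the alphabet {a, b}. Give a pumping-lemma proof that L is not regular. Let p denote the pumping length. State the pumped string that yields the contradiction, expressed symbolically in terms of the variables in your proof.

a^{p+k} b^p a^p b^p

Assume L is regular; let p be its pumping constant.
Take w = a^p b^p a^p b^p = uu where u = a^pb^p; then w ∈ L and |w| = 4p ≥ p.
By the pumping lemma, w = xyz with |xy| ≤ p and |y| ≥ 1.
Because |xy| ≤ p and w begins with p copies of a, we have y = a^k with 1 ≤ k ≤ p.
Pump with i = 2: xy^2z = a^{p+k} b^p a^p b^p, of length 4p+k. Suppose this equals vv. The string starts with a and ends with b, so v does too; thus the boundary between the two copies of v is a b→a transition. There is exactly one such transition, at position 2p+k, so |v| = 2p+k and |vv| = 4p+2k ≠ 4p+k since k ≥ 1. So xy^2z ∉ L.
This contradicts the pumping lemma, so L is not regular.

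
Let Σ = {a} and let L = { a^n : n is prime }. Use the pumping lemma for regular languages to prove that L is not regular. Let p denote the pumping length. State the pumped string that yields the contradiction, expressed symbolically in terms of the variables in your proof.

Assume L is regular. Let p be the pumping length given by the pumping lemma.
Let q be a prime with q ≥ p+2 (infinitely many primes exist), and take w = a^q ∈ L with |w| = q ≥ p.
By the pumping lemma, w = xyz with |xy| ≤ p and |y| > 0.
Then y = a^k for some k with 1 ≤ k ≤ p.
Since 1 ≤ k ≤ p, |xz| = q-k. Pump with i = q+1: |xy^{q+1}z| = (q-k)+(q+1)k = q+qk = q(1+k), which is composite (both factors ≥ 2). So xy^{q+1}z = a^{q(1+k)} ∉ L.
This contradicts the pumping lemma, so L is not regular.

a^{q(1+k)}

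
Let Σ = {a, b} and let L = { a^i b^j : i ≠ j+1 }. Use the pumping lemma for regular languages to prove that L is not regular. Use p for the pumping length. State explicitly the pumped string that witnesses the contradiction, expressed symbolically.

Suppose for contradiction that L is regular, and let p be the pumping length.
Choose w = a^p b^{p+p!-1}. Since p ≠ (p+p!-1)+1 = p+p!, w ∈ L; and |w| ≥ p.
Write w = xyz as guaranteed by the lemma, with |xy| ≤ p and y is nonempty.
Because |xy| ≤ p and w begins with p copies of a, we have y = a^k with 1 ≤ k ≤ p.
Since 1 ≤ k ≤ p, k divides p!; set t = 1 + p!/k. Then xy^t z has p + (p!/k)·k = p + p! copies of a. Now the a-count is p+p! and (b-count)+1 = (p+p!-1)+1 = p+p!, so i ≠ j+1 fails. So xy^t z = a^{p+p!} b^{p+p!-1} ∉ L.
Contradiction. Therefore L is not regular.

a^{p+p!} b^{p+p!-1}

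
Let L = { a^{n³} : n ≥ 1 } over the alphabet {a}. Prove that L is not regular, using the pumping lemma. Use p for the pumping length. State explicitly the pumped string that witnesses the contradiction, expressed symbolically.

Toward a contradiction, assume L is regular with pumping length p.
Take w = a^{p³} ∈ L with |w| = p³ ≥ p.
Write w = xyz as guaranteed by the lemma, with |xy| ≤ p and |y| ≥ 1.
Then y = a^k for some k with 1 ≤ k ≤ p.
Pump with i = 2: xy^2z = a^{p³+k}. Since 1 ≤ k ≤ p, p³ < p³+k ≤ p³+p < p³+3p²+3p+1 = (p+1)³, so p³+k is not a perfect cube. So xy^2z ∉ L.
This is a contradiction; hence L is not regular.

a^{p³+k}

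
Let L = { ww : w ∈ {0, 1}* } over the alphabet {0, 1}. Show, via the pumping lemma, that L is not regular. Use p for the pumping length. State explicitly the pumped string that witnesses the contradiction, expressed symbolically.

Assume L is regular. Let p be the pumping length given by the pumping lemma.
Take w = 0^p 1^p 0^p 1^p = uu where u = 0^p1^p; then w ∈ L and |w| = 4p ≥ p.
The pumping lemma gives a decomposition w = xyz where |xy| ≤ p and y is nonempty.
The first p characters of w are 0's, so xy (and hence y) consists only of 0's. Write y = 0^k, 1 ≤ k ≤ p.
Pump with i = 2: xy^2z = 0^{p+k} 1^p 0^p 1^p, of length 4p+k. Suppose this equals vv. The string starts with 0 and ends with 1, so v does too; thus the boundary between the two copies of v is a 1→0 transition. There is exactly one such transition, at position 2p+k, so |v| = 2p+k and |vv| = 4p+2k ≠ 4p+k since k ≥ 1. So xy^2z ∉ L.
This contradicts the pumping lemma, so L is not regular.

0^{p+k} 1^p 0^p 1^p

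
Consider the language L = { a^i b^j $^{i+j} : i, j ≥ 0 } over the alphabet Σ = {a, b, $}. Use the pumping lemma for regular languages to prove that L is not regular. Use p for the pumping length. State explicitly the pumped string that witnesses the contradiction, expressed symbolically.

Suppose for contradiction that L is regular, and let p be the pumping length.
Take w = a^p b^p $^{2p} ∈ L (with i=j=p, i+j=2p), |w| = 4p ≥ p.
By the pumping lemma, w = xyz with |xy| ≤ p and y is nonempty.
Since the first p symbols of w are all a's and |xy| ≤ p, y lies entirely in the leading a-block: y = a^k for some k with 1 ≤ k ≤ p.
Consider xy^2z = a^{p+k} b^p $^{2p}. Now the a- and b-counts sum to 2p+k, but the $-count is 2p ≠ 2p+k. So xy^2z ∉ L.
This contradicts the pumping lemma, so L is not regular.

a^{p+k} b^p $^{2p}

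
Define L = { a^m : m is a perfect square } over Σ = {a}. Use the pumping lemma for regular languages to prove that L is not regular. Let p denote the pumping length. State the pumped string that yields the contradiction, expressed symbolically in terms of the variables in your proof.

Toward a contradiction, assume L is regular with pumping length p.
Take w = a^{p²} ∈ L with |w| = p² ≥ p.
The pumping lemma gives a decomposition w = xyz where |xy| ≤ p and |y| > 0.
Then y = a^k for some k with 1 ≤ k ≤ p.
Pump with i = 2: xy^2z = a^{p²+k}. Since 1 ≤ k ≤ p, p² < p²+k ≤ p²+p < (p+1)², so p²+k lies strictly between consecutive squares and is not a perfect square. So xy^2z ∉ L.
This is a contradiction; hence L is not regular.

a^{p²+k}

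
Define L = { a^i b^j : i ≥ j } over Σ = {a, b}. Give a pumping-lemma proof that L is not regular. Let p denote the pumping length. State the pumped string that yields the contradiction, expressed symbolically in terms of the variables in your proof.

Assume L is regular; let p be its pumping constant.
Choose w = a^p b^p ∈ L, with |w| = 2p ≥ p.
The pumping lemma gives a decomposition w = xyz where |xy| ≤ p and |y| ≥ 1.
Because |xy| ≤ p and w begins with p copies of a, we have y = a^k with 1 ≤ k ≤ p.
Consider xy^0z = xz = a^{p-k} b^p. Since k ≥ 1, the a-count p-k is less than p, so i ≥ j fails; thus xz ∉ L.
This contradicts the pumping lemma, so L is not regular.

a^{p-k} b^p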